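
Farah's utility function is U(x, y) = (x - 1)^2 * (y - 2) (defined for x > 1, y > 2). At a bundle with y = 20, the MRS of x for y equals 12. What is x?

MU_x = 2·(x−1)·(y−2), MU_y = (x−1)^2.
MRS = (2/1)·(y−2)/(x−1).
Substitute y = 20: MRS = 36/(x − 1). Setting this equal to 12 gives x − 1 = 36/12 = 3, so x = 4.

x = 4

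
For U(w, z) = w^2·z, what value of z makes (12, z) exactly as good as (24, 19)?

z = 76

U(24, 19) = 10944.
Set U(12, z) = 10944 and solve.
With w = 12: 12^2 = 144, so z = 10944/144 = 76.
Check: U(12, 76) = 10944.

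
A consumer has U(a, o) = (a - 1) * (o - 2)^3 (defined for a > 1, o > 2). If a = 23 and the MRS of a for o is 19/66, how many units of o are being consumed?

o = 21

MU_a = (o−2)^3, MU_o = 3·(a−1)·(o−2)^2.
MRS = (1/3)·(o−2)/(a−1).
Substitute a = 23: MRS = (o − 2)/66. Setting this equal to 19/66 gives o − 2 = (19/66)·66 = 19, so o = 21.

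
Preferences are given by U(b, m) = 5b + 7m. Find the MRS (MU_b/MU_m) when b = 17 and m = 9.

MRS = 5/7

MU_b = 5, MU_m = 7, so MRS = 5/7 at every bundle.
At (17, 9): MRS = 5/7.
So at (17, 9) the consumer would give up 5/7 units of m for one more unit of b.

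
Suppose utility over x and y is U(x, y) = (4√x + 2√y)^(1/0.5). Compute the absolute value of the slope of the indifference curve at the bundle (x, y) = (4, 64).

MRS = 8

For CES with ρ = 0.5, MRS = (4/2)·√(y/x).
At (4, 64): MRS = 8.
The indifference curve has slope −8 at this bundle.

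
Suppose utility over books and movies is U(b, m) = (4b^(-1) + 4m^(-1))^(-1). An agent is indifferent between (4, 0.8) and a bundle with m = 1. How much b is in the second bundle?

U depends on (b, m) only through S = 4b^(-1) + 4m^(-1), so equal utility means equal S. At (4, 0.8): S = 6.
With m = 1: 4·1^(-1) = 4, so 4b^(-1) = 6 − 4 = 2, i.e. b^(-1) = 0.5.
Hence b = 1/0.5 = 2.
Check: U(2, 1) = 0.1667.

b = 2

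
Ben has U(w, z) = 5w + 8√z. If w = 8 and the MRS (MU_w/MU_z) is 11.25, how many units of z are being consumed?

MU_w = 5, MU_z = 8/(2√z).
MRS = 5 ÷ (8/(2√z)).
MRS depends only on z: 1.25·√z = 11.25 ⇒ √z = 11.25/1.25 = 9 ⇒ z = 81.

z = 81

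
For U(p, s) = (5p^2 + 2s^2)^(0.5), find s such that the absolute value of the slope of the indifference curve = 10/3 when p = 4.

s = 3

For CES with ρ = 2, MRS = (5/2)·(s/p)^(-1).
Setting (5/2)·(s/4)^(-1) = 10/3 gives (s/4)^(-1) = 4/3, so s/4 = 0.75 and s = 3.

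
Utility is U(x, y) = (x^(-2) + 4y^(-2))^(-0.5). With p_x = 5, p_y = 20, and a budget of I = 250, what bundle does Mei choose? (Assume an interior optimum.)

For CES with ρ = -2, MRS = (1/4)·(y/x)^3.
Tangency: set MRS = p_x/p_y = 5/20 = 0.25.
So (y/x)^3 = 1; taking the cube root, y/x = 1, i.e. y = x.
Substitute into the budget 5·x + 20·y = 250: 25·x = 250, so x* = 10 and y* = 10.

x* = 10, y* = 10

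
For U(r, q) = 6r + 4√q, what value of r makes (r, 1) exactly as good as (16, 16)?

r = 18

U(16, 16) = 112.
Set U(r, 1) = 112 and solve.
With q = 1: √1 = 1, so 6r = 112 − 4·1 = 108 and r = 18.
Check: U(18, 1) = 112.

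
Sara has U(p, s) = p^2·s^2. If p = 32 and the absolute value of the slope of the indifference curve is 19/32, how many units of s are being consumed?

MU_p = 2·p·s^2 and MU_s = 2·p^2·s.
MRS = MU_p/MU_s = s/p.
Substitute p = 32: MRS = s/32. Setting s/32 = 19/32 gives s = (19/32)·32 = 19.

s = 19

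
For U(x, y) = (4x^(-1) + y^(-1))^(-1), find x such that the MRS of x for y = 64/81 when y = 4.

x = 9

For CES with ρ = -1, MRS = (4/1)·(y/x)^2.
Setting (4/1)·(4/x)^2 = 64/81 gives (4/x)^2 = 16/81, so 4/x = 4/9 and x = 9.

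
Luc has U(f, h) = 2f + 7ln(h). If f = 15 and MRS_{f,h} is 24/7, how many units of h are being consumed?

MU_f = 2, MU_h = 7/h.
MRS = 2 ÷ (7/h).
MRS depends only on h: (2/7)·h = 24/7 ⇒ h = (24/7)/(2/7) = 12.

h = 12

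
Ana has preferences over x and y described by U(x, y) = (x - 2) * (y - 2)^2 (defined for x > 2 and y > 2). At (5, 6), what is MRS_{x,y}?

MU_x = (y−2)^2, MU_y = 2·(x−2)·(y−2).
MRS = (1/2)·(y−2)/(x−2).
At (5, 6): MRS = 2/3.
So at (5, 6) the consumer would give up 2/3 units of y for one more unit of x.

MRS = 2/3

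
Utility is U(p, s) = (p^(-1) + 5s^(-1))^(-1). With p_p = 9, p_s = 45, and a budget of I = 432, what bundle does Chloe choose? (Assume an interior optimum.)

p* = 8, s* = 8

For CES with ρ = -1, MRS = (1/5)·(s/p)^2.
Tangency: set MRS = p_p/p_s = 9/45 = 0.2.
So (s/p)^2 = 1; taking the square root, s/p = 1, i.e. s = p.
Substitute into the budget 9·p + 45·s = 432: 54·p = 432, so p* = 8 and s* = 8.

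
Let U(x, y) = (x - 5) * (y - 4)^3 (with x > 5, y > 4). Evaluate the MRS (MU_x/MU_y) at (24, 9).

MRS = 5/57

MU_x = (y−4)^3, MU_y = 3·(x−5)·(y−4)^2.
MRS = (1/3)·(y−4)/(x−5).
At (24, 9): MRS = 5/57.
That is, one extra unit of x is worth 5/57 units of y at the margin.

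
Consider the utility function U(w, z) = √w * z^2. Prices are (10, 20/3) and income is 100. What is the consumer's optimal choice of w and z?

w* = 2, z* = 12

MU_w = 0.5·w^(-0.5)·z^2 and MU_z = 2·√w·z.
MRS = MU_w/MU_z = (0.25)·z/w.
Tangency: set MRS = p_w/p_z = 10/(20/3) = 1.5.
So (0.25)·z/w = 1.5, i.e. z = 6·w.
Substitute into the budget 10·w + (20/3)·z = 100: 50·w = 100, so w* = 2.
Then z* = 6·2 = 12.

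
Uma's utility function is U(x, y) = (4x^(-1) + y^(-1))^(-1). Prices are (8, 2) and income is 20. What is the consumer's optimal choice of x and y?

For CES with ρ = -1, MRS = (4/1)·(y/x)^2.
Tangency: set MRS = p_x/p_y = 8/2 = 4.
So (y/x)^2 = 1; taking the square root, y/x = 1, i.e. y = x.
Substitute into the budget 8·x + 2·y = 20: 10·x = 20, so x* = 2 and y* = 2.

x* = 2, y* = 2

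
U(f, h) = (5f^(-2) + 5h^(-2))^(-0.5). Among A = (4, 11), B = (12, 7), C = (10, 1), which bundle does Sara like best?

Evaluate utility at each bundle:
U(A) = 1.681.
U(B) = 2.704.
U(C) = 0.445.
Highest utility is B, so B ≻ A ≻ C.

Bundle B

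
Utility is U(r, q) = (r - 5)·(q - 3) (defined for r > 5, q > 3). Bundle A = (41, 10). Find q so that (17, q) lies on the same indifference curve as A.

q = 24

U(41, 10) = 252.
Set U(17, q) = 252 and solve.
With r = 17: (17 − 5) = 12, so (q − 3) = 252/12 = 21.
So q = 3 + 21 = 24.
Check: U(17, 24) = 252.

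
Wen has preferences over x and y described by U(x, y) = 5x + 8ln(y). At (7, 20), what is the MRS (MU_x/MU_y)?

MRS = 12.5

MU_x = 5, MU_y = 8/y.
MRS = 5 ÷ (8/y).
At (7, 20): MRS = 12.5.
That is, one extra unit of x is worth 12.5 units of y at the margin.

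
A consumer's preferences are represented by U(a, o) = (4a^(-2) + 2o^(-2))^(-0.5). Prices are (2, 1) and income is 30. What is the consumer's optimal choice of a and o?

For CES with ρ = -2, MRS = (4/2)·(o/a)^3.
Tangency: set MRS = p_a/p_o = 2/1 = 2.
So (o/a)^3 = 1; taking the cube root, o/a = 1, i.e. o = a.
Substitute into the budget 2·a + 1·o = 30: 3·a = 30, so a* = 10 and o* = 10.

a* = 10, o* = 10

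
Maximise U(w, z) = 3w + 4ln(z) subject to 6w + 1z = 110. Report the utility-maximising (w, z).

w* = 17, z* = 8

MU_w = 3, MU_z = 4/z.
MRS = 3 ÷ (4/z).
Tangency: set MRS = p_w/p_z = 6/1 = 6.
MRS depends only on z: 0.75·z = 6 ⇒ z* = 6/0.75 = 8.
From the budget, 6·w = 110 − 1·8 = 102, so w* = 17.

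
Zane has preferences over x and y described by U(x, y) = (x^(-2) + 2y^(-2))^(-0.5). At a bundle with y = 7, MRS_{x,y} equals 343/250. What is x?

x = 5

For CES with ρ = -2, MRS = (1/2)·(y/x)^3.
Setting (1/2)·(7/x)^3 = 343/250 gives (7/x)^3 = 343/125, so 7/x = 1.4 and x = 5.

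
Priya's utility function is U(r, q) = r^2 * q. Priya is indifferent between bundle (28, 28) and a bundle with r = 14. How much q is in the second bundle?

U(28, 28) = 21952.
Set U(14, q) = 21952 and solve.
With r = 14: 14^2 = 196, so q = 21952/196 = 112.
Check: U(14, 112) = 21952.

q = 112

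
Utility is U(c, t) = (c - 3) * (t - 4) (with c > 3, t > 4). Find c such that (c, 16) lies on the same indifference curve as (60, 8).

c = 22

U(60, 8) = 228.
Set U(c, 16) = 228 and solve.
With t = 16: (16 − 4) = 12, so (c − 3) = 228/12 = 19.
So c = 3 + 19 = 22.
Check: U(22, 16) = 228.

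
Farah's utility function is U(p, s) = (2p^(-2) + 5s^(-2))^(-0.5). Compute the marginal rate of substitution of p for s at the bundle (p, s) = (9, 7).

MRS = 686/3645

For CES with ρ = -2, MRS = (2/5)·(s/p)^3.
At (9, 7): MRS = 686/3645.
The indifference curve has slope −686/3645 at this bundle.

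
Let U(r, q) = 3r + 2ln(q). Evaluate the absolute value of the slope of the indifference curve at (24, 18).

MRS = 27

MU_r = 3, MU_q = 2/q.
MRS = 3 ÷ (2/q).
At (24, 18): MRS = 27.
So at (24, 18) the consumer would give up 27 units of q for one more unit of r.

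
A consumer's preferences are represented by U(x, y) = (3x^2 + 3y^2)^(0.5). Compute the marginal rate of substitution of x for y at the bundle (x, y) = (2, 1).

For CES with ρ = 2, MRS = (y/x)^(-1).
At (2, 1): MRS = 2.
So at (2, 1) the consumer would give up 2 units of y for one more unit of x.

MRS = 2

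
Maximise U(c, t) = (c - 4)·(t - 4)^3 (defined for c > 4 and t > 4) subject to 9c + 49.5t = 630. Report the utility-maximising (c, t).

MU_c = (t−4)^3, MU_t = 3·(c−4)·(t−4)^2.
MRS = (1/3)·(t−4)/(c−4).
Tangency: set MRS = p_c/p_t = 9/49.5 = 2/11.
So (1/3)·(t − 4)/(c − 4) = 2/11, i.e. (t − 4) = (6/11)·(c − 4).
Rewrite the budget in excess-of-subsistence terms: 9·(c − 4) + 49.5·(t − 4) = 630 − 9·4 − 49.5·4 = 396.
Substituting, 36·(c − 4) = 396, so c − 4 = 11 and c* = 15.
Then t − 4 = (6/11)·11 = 6, so t* = 10.

c* = 15, t* = 10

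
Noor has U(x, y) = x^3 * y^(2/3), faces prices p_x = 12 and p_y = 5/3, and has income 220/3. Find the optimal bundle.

x* = 5, y* = 8

MU_x = 3·x^2·y^(2/3) and MU_y = 2/3·x^3·y^(-1/3).
MRS = MU_x/MU_y = (4.5)·y/x.
Tangency: set MRS = p_x/p_y = 12/(5/3) = 7.2.
So (4.5)·y/x = 7.2, i.e. y = 1.6·x.
Substitute into the budget 12·x + (5/3)·y = 220/3: (44/3)·x = 220/3, so x* = 5.
Then y* = 1.6·5 = 8.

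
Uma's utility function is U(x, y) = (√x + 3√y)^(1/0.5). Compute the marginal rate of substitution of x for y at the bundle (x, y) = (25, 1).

For CES with ρ = 0.5, MRS = (1/3)·√(y/x).
At (25, 1): MRS = 1/15.
The indifference curve has slope −1/15 at this bundle.

MRS = 1/15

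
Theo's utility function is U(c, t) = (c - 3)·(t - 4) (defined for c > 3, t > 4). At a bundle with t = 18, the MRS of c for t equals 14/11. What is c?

MU_c = (t−4), MU_t = (c−3).
MRS = (t−4)/(c−3).
Substitute t = 18: MRS = 14/(c − 3). Setting this equal to 14/11 gives c − 3 = 14/(14/11) = 11, so c = 14.

c = 14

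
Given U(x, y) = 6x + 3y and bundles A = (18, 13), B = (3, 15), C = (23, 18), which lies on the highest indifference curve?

Evaluate utility at each bundle:
U(A) = 147.
U(B) = 63.
U(C) = 192.
Highest utility is C, so C ≻ A ≻ B.

Bundle C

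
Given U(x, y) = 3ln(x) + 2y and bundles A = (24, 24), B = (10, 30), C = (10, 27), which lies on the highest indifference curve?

Bundle B

Evaluate utility at each bundle:
U(A) = 57.534.
U(B) = 66.908.
U(C) = 60.908.
Highest utility is B, so B ≻ C ≻ A.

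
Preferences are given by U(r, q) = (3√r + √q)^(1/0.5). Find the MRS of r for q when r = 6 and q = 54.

For CES with ρ = 0.5, MRS = (3/1)·√(q/r).
At (6, 54): MRS = 9.
The indifference curve has slope −9 at this bundle.

MRS = 9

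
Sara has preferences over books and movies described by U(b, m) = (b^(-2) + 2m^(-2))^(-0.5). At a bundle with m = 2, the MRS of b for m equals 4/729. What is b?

b = 9

For CES with ρ = -2, MRS = (1/2)·(m/b)^3.
Setting (1/2)·(2/b)^3 = 4/729 gives (2/b)^3 = 8/729, so 2/b = 2/9 and b = 9.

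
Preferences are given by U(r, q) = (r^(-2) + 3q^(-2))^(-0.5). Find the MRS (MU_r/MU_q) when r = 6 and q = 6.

For CES with ρ = -2, MRS = (1/3)·(q/r)^3.
At (6, 6): MRS = 1/3.
So at (6, 6) the consumer would give up 1/3 units of q for one more unit of r.

MRS = 1/3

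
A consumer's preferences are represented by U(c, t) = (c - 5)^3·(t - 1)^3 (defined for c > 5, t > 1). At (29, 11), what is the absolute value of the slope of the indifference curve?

MRS = 5/12

MU_c = 3·(c−5)^2·(t−1)^3, MU_t = 3·(c−5)^3·(t−1)^2.
MRS = (t−1)/(c−5).
At (29, 11): MRS = 5/12.
That is, one extra unit of c is worth 5/12 units of t at the margin.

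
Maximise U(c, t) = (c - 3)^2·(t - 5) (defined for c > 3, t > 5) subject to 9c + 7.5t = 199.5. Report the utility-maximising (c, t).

MU_c = 2·(c−3)·(t−5), MU_t = (c−3)^2.
MRS = (2/1)·(t−5)/(c−3).
Tangency: set MRS = p_c/p_t = 9/7.5 = 1.2.
So (2/1)·(t − 5)/(c − 3) = 1.2, i.e. (t − 5) = 0.6·(c − 3).
Rewrite the budget in excess-of-subsistence terms: 9·(c − 3) + 7.5·(t − 5) = 199.5 − 9·3 − 7.5·5 = 135.
Substituting, 13.5·(c − 3) = 135, so c − 3 = 10 and c* = 13.
Then t − 5 = 0.6·10 = 6, so t* = 11.

c* = 13, t* = 11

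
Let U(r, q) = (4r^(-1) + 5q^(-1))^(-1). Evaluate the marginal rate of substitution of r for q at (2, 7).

For CES with ρ = -1, MRS = (4/5)·(q/r)^2.
At (2, 7): MRS = 9.8.
That is, one extra unit of r is worth 9.8 units of q at the margin.

MRS = 9.8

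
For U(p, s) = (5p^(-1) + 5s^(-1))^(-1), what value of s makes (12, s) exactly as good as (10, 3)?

U depends on (p, s) only through S = 5p^(-1) + 5s^(-1), so equal utility means equal S. At (10, 3): S = 13/6.
With p = 12: 5·12^(-1) = 5/12, so 5s^(-1) = 13/6 − 5/12 = 1.75, i.e. s^(-1) = 0.35.
Hence s = 1/0.35 = 20/7.
Check: U(12, 20/7) = 0.4615.

s = 20/7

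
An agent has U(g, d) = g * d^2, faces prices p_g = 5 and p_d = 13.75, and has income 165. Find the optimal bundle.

g* = 11, d* = 8

MU_g = d^2 and MU_d = 2·g·d.
MRS = MU_g/MU_d = (1/2)·d/g.
Tangency: set MRS = p_g/p_d = 5/13.75 = 4/11.
So (1/2)·d/g = 4/11, i.e. d = (8/11)·g.
Substitute into the budget 5·g + 13.75·d = 165: 15·g = 165, so g* = 11.
Then d* = (8/11)·11 = 8.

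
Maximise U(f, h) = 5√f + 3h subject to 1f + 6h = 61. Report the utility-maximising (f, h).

MU_f = 5/(2√f), MU_h = 3.
MRS = 5/(2√f) ÷ 3.
Tangency: set MRS = p_f/p_h = 1/6.
MRS depends only on f: (5/6)/√f = 1/6 ⇒ √f = (5/6)/(1/6) = 5 ⇒ f* = 25.
From the budget, 6·h = 61 − 1·25 = 36, so h* = 6.

f* = 25, h* = 6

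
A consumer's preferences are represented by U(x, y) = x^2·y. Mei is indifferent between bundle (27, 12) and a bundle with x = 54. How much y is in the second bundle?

y = 3

U(27, 12) = 8748.
Set U(54, y) = 8748 and solve.
With x = 54: 54^2 = 2916, so y = 8748/2916 = 3.
Check: U(54, 3) = 8748.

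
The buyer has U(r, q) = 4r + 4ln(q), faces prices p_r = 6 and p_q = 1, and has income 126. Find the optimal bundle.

r* = 20, q* = 6

MU_r = 4, MU_q = 4/q.
MRS = 4 ÷ (4/q).
Tangency: set MRS = p_r/p_q = 6/1 = 6.
MRS depends only on q: q = 6 ⇒ q* = 6.
From the budget, 6·r = 126 − 1·6 = 120, so r* = 20.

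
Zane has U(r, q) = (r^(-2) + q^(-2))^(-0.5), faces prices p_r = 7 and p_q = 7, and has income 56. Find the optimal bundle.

For CES with ρ = -2, MRS = (q/r)^3.
Tangency: set MRS = p_r/p_q = 7/7 = 1.
So (q/r)^3 = 1; taking the cube root, q/r = 1, i.e. q = r.
Substitute into the budget 7·r + 7·q = 56: 14·r = 56, so r* = 4 and q* = 4.

r* = 4, q* = 4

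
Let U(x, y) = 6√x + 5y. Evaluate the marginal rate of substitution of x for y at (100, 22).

MRS = 3/50

MU_x = 6/(2√x), MU_y = 5.
MRS = 6/(2√x) ÷ 5.
At (100, 22): MRS = 3/50.
So at (100, 22) the consumer would give up 3/50 units of y for one more unit of x.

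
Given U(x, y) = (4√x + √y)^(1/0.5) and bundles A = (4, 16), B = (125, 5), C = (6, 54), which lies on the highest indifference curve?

Evaluate utility at each bundle:
U(A) = 144.000.
U(B) = 2205.000.
U(C) = 294.000.
Highest utility is B, so B ≻ C ≻ A.

Bundle B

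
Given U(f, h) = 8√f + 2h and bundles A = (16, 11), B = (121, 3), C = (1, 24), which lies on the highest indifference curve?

Bundle B

Evaluate utility at each bundle:
U(A) = 54.000.
U(B) = 94.000.
U(C) = 56.000.
Highest utility is B, so B ≻ C ≻ A.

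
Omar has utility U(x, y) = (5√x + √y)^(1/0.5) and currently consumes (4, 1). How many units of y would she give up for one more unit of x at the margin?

MRS = 2.5

For CES with ρ = 0.5, MRS = (5/1)·√(y/x).
At (4, 1): MRS = 2.5.
So at (4, 1) the consumer would give up 2.5 units of y for one more unit of x.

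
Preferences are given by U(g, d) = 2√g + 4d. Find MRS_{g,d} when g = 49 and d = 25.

MRS = 1/28

MU_g = 2/(2√g), MU_d = 4.
MRS = 2/(2√g) ÷ 4.
At (49, 25): MRS = 1/28.
The indifference curve has slope −1/28 at this bundle.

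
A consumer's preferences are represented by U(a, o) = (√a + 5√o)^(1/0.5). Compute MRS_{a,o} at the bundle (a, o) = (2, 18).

MRS = 0.6

For CES with ρ = 0.5, MRS = (1/5)·√(o/a).
At (2, 18): MRS = 0.6.
So at (2, 18) the consumer would give up 0.6 units of o for one more unit of a.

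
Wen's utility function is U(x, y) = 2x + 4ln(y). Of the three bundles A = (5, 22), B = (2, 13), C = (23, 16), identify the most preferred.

Evaluate utility at each bundle:
U(A) = 22.364.
U(B) = 14.260.
U(C) = 57.090.
Highest utility is C, so C ≻ A ≻ B.

Bundle C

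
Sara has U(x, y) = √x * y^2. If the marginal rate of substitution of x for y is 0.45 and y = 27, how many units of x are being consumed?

x = 15

MU_x = 0.5·x^(-0.5)·y^2 and MU_y = 2·√x·y.
MRS = MU_x/MU_y = (0.25)·y/x.
Substitute y = 27: MRS = 6.75/x. Setting 6.75/x = 0.45 gives x = 6.75/0.45 = 15.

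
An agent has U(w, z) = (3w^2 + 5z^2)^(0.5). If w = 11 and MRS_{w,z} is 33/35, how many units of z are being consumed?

For CES with ρ = 2, MRS = (3/5)·(z/w)^(-1).
Setting (3/5)·(z/11)^(-1) = 33/35 gives (z/11)^(-1) = 11/7, so z/11 = 7/11 and z = 7.

z = 7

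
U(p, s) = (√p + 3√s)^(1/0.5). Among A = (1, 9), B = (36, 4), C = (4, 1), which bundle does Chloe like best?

Bundle B

Evaluate utility at each bundle:
U(A) = 100.000.
U(B) = 144.000.
U(C) = 25.000.
Highest utility is B, so B ≻ A ≻ C.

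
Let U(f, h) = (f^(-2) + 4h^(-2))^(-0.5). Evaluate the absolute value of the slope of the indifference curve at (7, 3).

MRS = 27/1372

For CES with ρ = -2, MRS = (1/4)·(h/f)^3.
At (7, 3): MRS = 27/1372.
So at (7, 3) the consumer would give up 27/1372 units of h for one more unit of f.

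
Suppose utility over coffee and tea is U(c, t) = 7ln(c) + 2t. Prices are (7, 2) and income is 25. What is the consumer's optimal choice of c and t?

MU_c = 7/c, MU_t = 2.
MRS = 7/c ÷ 2.
Tangency: set MRS = p_c/p_t = 7/2 = 3.5.
MRS depends only on c: 3.5/c = 3.5 ⇒ c* = 3.5/3.5 = 1.
From the budget, 2·t = 25 − 7·1 = 18, so t* = 9.

c* = 1, t* = 9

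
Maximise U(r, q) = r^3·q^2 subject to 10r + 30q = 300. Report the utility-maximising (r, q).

MU_r = 3·r^2·q^2 and MU_q = 2·r^3·q.
MRS = MU_r/MU_q = (3/2)·q/r.
Tangency: set MRS = p_r/p_q = 10/30 = 1/3.
So (3/2)·q/r = 1/3, i.e. q = (2/9)·r.
Substitute into the budget 10·r + 30·q = 300: (50/3)·r = 300, so r* = 18.
Then q* = (2/9)·18 = 4.

r* = 18, q* = 4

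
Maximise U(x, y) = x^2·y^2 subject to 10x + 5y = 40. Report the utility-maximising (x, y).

MU_x = 2·x·y^2 and MU_y = 2·x^2·y.
MRS = MU_x/MU_y = y/x.
Tangency: set MRS = p_x/p_y = 10/5 = 2.
So y/x = 2, i.e. y = 2·x.
Substitute into the budget 10·x + 5·y = 40: 20·x = 40, so x* = 2.
Then y* = 2·2 = 4.

x* = 2, y* = 4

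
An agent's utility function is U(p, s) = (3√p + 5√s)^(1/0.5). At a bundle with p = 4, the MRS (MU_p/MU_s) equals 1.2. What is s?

s = 16

For CES with ρ = 0.5, MRS = (3/5)·√(s/p).
Setting (3/5)·√(s/4) = 1.2 gives √(s/4) = 2, so s/4 = 4 and s = 16.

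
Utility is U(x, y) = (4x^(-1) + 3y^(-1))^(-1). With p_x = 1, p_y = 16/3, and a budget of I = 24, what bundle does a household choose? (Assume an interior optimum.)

For CES with ρ = -1, MRS = (4/3)·(y/x)^2.
Tangency: set MRS = p_x/p_y = 1/(16/3) = 3/16.
So (y/x)^2 = 9/64; taking the square root, y/x = 0.375, i.e. y = 0.375·x.
Substitute into the budget 1·x + (16/3)·y = 24: 3·x = 24, so x* = 8 and y* = 0.375·8 = 3.

x* = 8, y* = 3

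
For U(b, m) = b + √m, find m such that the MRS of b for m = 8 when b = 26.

m = 16

MU_b = 1, MU_m = 1/(2√m).
MRS = 1 ÷ (1/(2√m)).
MRS depends only on m: 2·√m = 8 ⇒ √m = 8/2 = 4 ⇒ m = 16.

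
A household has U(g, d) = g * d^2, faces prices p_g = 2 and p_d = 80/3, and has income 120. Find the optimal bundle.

g* = 20, d* = 3

MU_g = d^2 and MU_d = 2·g·d.
MRS = MU_g/MU_d = (1/2)·d/g.
Tangency: set MRS = p_g/p_d = 2/(80/3) = 3/40.
So (1/2)·d/g = 3/40, i.e. d = 0.15·g.
Substitute into the budget 2·g + (80/3)·d = 120: 6·g = 120, so g* = 20.
Then d* = 0.15·20 = 3.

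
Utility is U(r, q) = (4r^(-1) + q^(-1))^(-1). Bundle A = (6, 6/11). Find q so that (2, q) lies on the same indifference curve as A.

U depends on (r, q) only through S = 4r^(-1) + q^(-1), so equal utility means equal S. At (6, 6/11): S = 2.5.
With r = 2: 4·2^(-1) = 2, so q^(-1) = 2.5 − 2 = 0.5.
Hence q = 1/0.5 = 2.
Check: U(2, 2) = 0.4.

q = 2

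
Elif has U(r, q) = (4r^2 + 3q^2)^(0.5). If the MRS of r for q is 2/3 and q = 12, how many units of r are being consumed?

For CES with ρ = 2, MRS = (4/3)·(q/r)^(-1).
Setting (4/3)·(12/r)^(-1) = 2/3 gives (12/r)^(-1) = 0.5, so 12/r = 2 and r = 6.

r = 6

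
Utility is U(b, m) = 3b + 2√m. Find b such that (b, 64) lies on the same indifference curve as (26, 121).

U(26, 121) = 100.
Set U(b, 64) = 100 and solve.
With m = 64: √64 = 8, so 3b = 100 − 2·8 = 84 and b = 28.
Check: U(28, 64) = 100.

b = 28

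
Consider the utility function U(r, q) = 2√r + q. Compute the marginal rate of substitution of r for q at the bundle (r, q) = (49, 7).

MU_r = 2/(2√r), MU_q = 1.
MRS = 2/(2√r) ÷ 1.
At (49, 7): MRS = 1/7.
So at (49, 7) the consumer would give up 1/7 units of q for one more unit of r.

MRS = 1/7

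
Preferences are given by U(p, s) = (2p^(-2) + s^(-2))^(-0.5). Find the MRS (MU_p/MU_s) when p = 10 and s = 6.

MRS = 54/125

For CES with ρ = -2, MRS = (2/1)·(s/p)^3.
At (10, 6): MRS = 54/125.
That is, one extra unit of p is worth 54/125 units of s at the margin.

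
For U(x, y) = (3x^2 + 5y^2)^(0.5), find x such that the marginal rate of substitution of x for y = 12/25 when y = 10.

For CES with ρ = 2, MRS = (3/5)·(y/x)^(-1).
Setting (3/5)·(10/x)^(-1) = 12/25 gives (10/x)^(-1) = 0.8, so 10/x = 1.25 and x = 8.

x = 8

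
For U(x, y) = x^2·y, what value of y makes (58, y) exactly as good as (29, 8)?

y = 2

U(29, 8) = 6728.
Set U(58, y) = 6728 and solve.
With x = 58: 58^2 = 3364, so y = 6728/3364 = 2.
Check: U(58, 2) = 6728.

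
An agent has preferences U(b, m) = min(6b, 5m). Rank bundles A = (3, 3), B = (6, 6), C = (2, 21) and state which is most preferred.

Bundle B

Evaluate utility at each bundle:
U(A) = 15.
U(B) = 30.
U(C) = 12.
Highest utility is B, so B ≻ A ≻ C.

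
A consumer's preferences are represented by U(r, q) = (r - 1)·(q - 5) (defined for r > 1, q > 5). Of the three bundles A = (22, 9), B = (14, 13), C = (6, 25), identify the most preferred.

Bundle B

Evaluate utility at each bundle:
U(A) = 84.
U(B) = 104.
U(C) = 100.
Highest utility is B, so B ≻ C ≻ A.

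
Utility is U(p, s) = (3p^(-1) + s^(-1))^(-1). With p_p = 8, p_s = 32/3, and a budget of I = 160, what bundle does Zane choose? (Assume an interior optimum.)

p* = 12, s* = 6

For CES with ρ = -1, MRS = (3/1)·(s/p)^2.
Tangency: set MRS = p_p/p_s = 8/(32/3) = 0.75.
So (s/p)^2 = 0.25; taking the square root, s/p = 0.5, i.e. s = 0.5·p.
Substitute into the budget 8·p + (32/3)·s = 160: (40/3)·p = 160, so p* = 12 and s* = 0.5·12 = 6.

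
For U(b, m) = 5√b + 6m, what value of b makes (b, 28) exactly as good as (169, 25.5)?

b = 100

U(169, 25.5) = 218.
Set U(b, 28) = 218 and solve.
With m = 28: 5√b = 218 − 6·28 = 50, so √b = 10 and b = 100.
Check: U(100, 28) = 218.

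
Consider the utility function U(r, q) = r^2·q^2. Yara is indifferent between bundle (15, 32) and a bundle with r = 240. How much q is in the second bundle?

U(15, 32) = 230400.
Set U(240, q) = 230400 and solve.
With r = 240: 240^2 = 57600, so q^2 = 230400/57600 = 4; taking the square root, q = 2.
Check: U(240, 2) = 230400.

q = 2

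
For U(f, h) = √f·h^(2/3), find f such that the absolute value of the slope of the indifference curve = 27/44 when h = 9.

f = 11

MU_f = 0.5·f^(-0.5)·h^(2/3) and MU_h = 2/3·√f·h^(-1/3).
MRS = MU_f/MU_h = (0.75)·h/f.
Substitute h = 9: MRS = 6.75/f. Setting 6.75/f = 27/44 gives f = 6.75/(27/44) = 11.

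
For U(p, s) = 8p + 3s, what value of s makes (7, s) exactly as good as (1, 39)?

U(1, 39) = 125.
Set U(7, s) = 125 and solve.
8·7 + 3s = 125 ⇒ 3s = 69 ⇒ s = 23.
Check: U(7, 23) = 125.

s = 23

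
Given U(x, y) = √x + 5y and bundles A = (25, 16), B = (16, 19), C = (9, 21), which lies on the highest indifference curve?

Evaluate utility at each bundle:
U(A) = 85.000.
U(B) = 99.000.
U(C) = 108.000.
Highest utility is C, so C ≻ B ≻ A.

Bundle C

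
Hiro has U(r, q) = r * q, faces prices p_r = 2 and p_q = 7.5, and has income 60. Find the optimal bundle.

MU_r = q and MU_q = r.
MRS = MU_r/MU_q = q/r.
Tangency: set MRS = p_r/p_q = 2/7.5 = 4/15.
So q/r = 4/15, i.e. q = (4/15)·r.
Substitute into the budget 2·r + 7.5·q = 60: 4·r = 60, so r* = 15.
Then q* = (4/15)·15 = 4.

r* = 15, q* = 4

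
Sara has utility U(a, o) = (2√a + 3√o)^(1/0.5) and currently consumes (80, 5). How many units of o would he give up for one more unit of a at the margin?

MRS = 1/6

For CES with ρ = 0.5, MRS = (2/3)·√(o/a).
At (80, 5): MRS = 1/6.
That is, one extra unit of a is worth 1/6 units of o at the margin.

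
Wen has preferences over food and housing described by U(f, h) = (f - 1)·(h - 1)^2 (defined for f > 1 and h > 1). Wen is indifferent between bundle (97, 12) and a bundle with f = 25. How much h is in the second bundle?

U(97, 12) = 11616.
Set U(25, h) = 11616 and solve.
With f = 25: (25 − 1) = 24, so (h − 1)^2 = 11616/24 = 484.
Taking the square root (with h > 1): h − 1 = 22, so h = 23.
Check: U(25, 23) = 11616.

h = 23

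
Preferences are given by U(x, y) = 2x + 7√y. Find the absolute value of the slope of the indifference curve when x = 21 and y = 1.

MRS = 4/7

MU_x = 2, MU_y = 7/(2√y).
MRS = 2 ÷ (7/(2√y)).
At (21, 1): MRS = 4/7.
The indifference curve has slope −4/7 at this bundle.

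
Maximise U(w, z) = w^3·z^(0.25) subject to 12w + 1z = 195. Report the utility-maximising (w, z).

w* = 15, z* = 15

MU_w = 3·w^2·z^(0.25) and MU_z = 0.25·w^3·z^(-0.75).
MRS = MU_w/MU_z = (12)·z/w.
Tangency: set MRS = p_w/p_z = 12/1 = 12.
So (12)·z/w = 12, i.e. z = w.
Substitute into the budget 12·w + 1·z = 195: 13·w = 195, so w* = 15.
Then z* = 15.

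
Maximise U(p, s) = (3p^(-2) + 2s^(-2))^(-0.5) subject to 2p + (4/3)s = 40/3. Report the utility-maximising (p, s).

For CES with ρ = -2, MRS = (3/2)·(s/p)^3.
Tangency: set MRS = p_p/p_s = 2/(4/3) = 1.5.
So (s/p)^3 = 1; taking the cube root, s/p = 1, i.e. s = p.
Substitute into the budget 2·p + (4/3)·s = 40/3: (10/3)·p = 40/3, so p* = 4 and s* = 4.

p* = 4, s* = 4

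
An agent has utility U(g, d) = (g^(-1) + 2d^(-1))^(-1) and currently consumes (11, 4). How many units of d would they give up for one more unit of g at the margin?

For CES with ρ = -1, MRS = (1/2)·(d/g)^2.
At (11, 4): MRS = 8/121.
So at (11, 4) the consumer would give up 8/121 units of d for one more unit of g.

MRS = 8/121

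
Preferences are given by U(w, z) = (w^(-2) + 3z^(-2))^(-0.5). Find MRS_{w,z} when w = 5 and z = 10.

MRS = 8/3

For CES with ρ = -2, MRS = (1/3)·(z/w)^3.
At (5, 10): MRS = 8/3.
That is, one extra unit of w is worth 8/3 units of z at the margin.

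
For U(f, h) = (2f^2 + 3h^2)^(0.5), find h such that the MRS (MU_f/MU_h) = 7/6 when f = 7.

h = 4

For CES with ρ = 2, MRS = (2/3)·(h/f)^(-1).
Setting (2/3)·(h/7)^(-1) = 7/6 gives (h/7)^(-1) = 1.75, so h/7 = 4/7 and h = 4.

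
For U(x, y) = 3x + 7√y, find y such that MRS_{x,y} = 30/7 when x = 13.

MU_x = 3, MU_y = 7/(2√y).
MRS = 3 ÷ (7/(2√y)).
MRS depends only on y: (6/7)·√y = 30/7 ⇒ √y = (30/7)/(6/7) = 5 ⇒ y = 25.

y = 25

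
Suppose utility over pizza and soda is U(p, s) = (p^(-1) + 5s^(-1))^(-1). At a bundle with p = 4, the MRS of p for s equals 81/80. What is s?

For CES with ρ = -1, MRS = (1/5)·(s/p)^2.
Setting (1/5)·(s/4)^2 = 81/80 gives (s/4)^2 = 81/16, so s/4 = 2.25 and s = 9.

s = 9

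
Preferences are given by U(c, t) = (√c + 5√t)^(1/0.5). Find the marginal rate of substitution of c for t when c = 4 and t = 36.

MRS = 0.6

For CES with ρ = 0.5, MRS = (1/5)·√(t/c).
At (4, 36): MRS = 0.6.
The indifference curve has slope −0.6 at this bundle.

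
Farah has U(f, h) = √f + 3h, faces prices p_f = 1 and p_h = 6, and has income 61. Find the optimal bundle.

f* = 1, h* = 10

MU_f = 1/(2√f), MU_h = 3.
MRS = 1/(2√f) ÷ 3.
Tangency: set MRS = p_f/p_h = 1/6.
MRS depends only on f: (1/6)/√f = 1/6 ⇒ √f = (1/6)/(1/6) = 1 ⇒ f* = 1.
From the budget, 6·h = 61 − 1·1 = 60, so h* = 10.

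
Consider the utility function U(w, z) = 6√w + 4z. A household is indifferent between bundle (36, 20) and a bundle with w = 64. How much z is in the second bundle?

z = 17

U(36, 20) = 116.
Set U(64, z) = 116 and solve.
With w = 64: √64 = 8, so 4z = 116 − 6·8 = 68 and z = 17.
Check: U(64, 17) = 116.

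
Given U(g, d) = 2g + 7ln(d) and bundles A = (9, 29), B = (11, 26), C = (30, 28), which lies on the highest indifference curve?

Bundle C

Evaluate utility at each bundle:
U(A) = 41.571.
U(B) = 44.807.
U(C) = 83.325.
Highest utility is C, so C ≻ B ≻ A.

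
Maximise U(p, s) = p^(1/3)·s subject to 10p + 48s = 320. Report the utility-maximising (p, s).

MU_p = 1/3·p^(-2/3)·s and MU_s = p^(1/3).
MRS = MU_p/MU_s = (1/3)·s/p.
Tangency: set MRS = p_p/p_s = 10/48 = 5/24.
So (1/3)·s/p = 5/24, i.e. s = 0.625·p.
Substitute into the budget 10·p + 48·s = 320: 40·p = 320, so p* = 8.
Then s* = 0.625·8 = 5.

p* = 8, s* = 5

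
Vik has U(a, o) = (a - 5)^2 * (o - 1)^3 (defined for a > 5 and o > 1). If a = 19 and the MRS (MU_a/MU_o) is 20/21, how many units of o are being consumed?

MU_a = 2·(a−5)·(o−1)^3, MU_o = 3·(a−5)^2·(o−1)^2.
MRS = (2/3)·(o−1)/(a−5).
Substitute a = 19: MRS = (o − 1)/21. Setting this equal to 20/21 gives o − 1 = (20/21)·21 = 20, so o = 21.

o = 21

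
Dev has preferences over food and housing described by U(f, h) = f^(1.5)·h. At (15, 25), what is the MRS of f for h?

MU_f = 1.5·√f·h and MU_h = f^(1.5).
MRS = MU_f/MU_h = (1.5)·h/f.
At (15, 25): MRS = 2.5.
So at (15, 25) the consumer would give up 2.5 units of h for one more unit of f.

MRS = 2.5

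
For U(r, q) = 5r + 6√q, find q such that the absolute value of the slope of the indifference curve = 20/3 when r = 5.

MU_r = 5, MU_q = 6/(2√q).
MRS = 5 ÷ (6/(2√q)).
MRS depends only on q: (5/3)·√q = 20/3 ⇒ √q = (20/3)/(5/3) = 4 ⇒ q = 16.

q = 16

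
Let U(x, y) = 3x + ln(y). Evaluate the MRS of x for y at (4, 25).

MRS = 75

MU_x = 3, MU_y = 1/y.
MRS = 3 ÷ (1/y).
At (4, 25): MRS = 75.
The indifference curve has slope −75 at this bundle.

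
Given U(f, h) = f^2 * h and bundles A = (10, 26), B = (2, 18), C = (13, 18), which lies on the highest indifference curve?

Bundle C

Evaluate utility at each bundle:
U(A) = 2600.
U(B) = 72.
U(C) = 3042.
Highest utility is C, so C ≻ A ≻ B.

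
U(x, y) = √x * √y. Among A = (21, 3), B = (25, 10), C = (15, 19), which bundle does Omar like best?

Bundle C

Evaluate utility at each bundle:
U(A) = 7.937.
U(B) = 15.811.
U(C) = 16.882.
Highest utility is C, so C ≻ B ≻ A.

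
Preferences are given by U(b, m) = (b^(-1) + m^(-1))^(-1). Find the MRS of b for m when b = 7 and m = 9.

MRS = 81/49

For CES with ρ = -1, MRS = (m/b)^2.
At (7, 9): MRS = 81/49.
That is, one extra unit of b is worth 81/49 units of m at the margin.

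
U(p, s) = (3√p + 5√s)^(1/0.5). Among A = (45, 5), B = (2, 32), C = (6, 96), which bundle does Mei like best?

Bundle C

Evaluate utility at each bundle:
U(A) = 980.000.
U(B) = 1058.000.
U(C) = 3174.000.
Highest utility is C, so C ≻ B ≻ A.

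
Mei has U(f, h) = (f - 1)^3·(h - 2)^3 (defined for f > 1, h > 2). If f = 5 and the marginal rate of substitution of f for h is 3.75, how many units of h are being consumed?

MU_f = 3·(f−1)^2·(h−2)^3, MU_h = 3·(f−1)^3·(h−2)^2.
MRS = (h−2)/(f−1).
Substitute f = 5: MRS = (h − 2)/4. Setting this equal to 3.75 gives h − 2 = 3.75·4 = 15, so h = 17.

h = 17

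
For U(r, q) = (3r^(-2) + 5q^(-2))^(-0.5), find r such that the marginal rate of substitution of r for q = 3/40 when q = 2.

For CES with ρ = -2, MRS = (3/5)·(q/r)^3.
Setting (3/5)·(2/r)^3 = 3/40 gives (2/r)^3 = 0.125, so 2/r = 0.5 and r = 4.

r = 4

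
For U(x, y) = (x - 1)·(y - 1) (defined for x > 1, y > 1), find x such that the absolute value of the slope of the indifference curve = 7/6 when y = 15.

x = 13

MU_x = (y−1), MU_y = (x−1).
MRS = (y−1)/(x−1).
Substitute y = 15: MRS = 14/(x − 1). Setting this equal to 7/6 gives x − 1 = 14/(7/6) = 12, so x = 13.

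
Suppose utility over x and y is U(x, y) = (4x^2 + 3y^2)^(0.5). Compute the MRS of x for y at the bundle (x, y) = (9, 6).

MRS = 2

For CES with ρ = 2, MRS = (4/3)·(y/x)^(-1).
At (9, 6): MRS = 2.
That is, one extra unit of x is worth 2 units of y at the margin.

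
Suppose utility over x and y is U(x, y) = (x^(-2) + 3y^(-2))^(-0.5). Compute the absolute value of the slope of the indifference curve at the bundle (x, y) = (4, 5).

For CES with ρ = -2, MRS = (1/3)·(y/x)^3.
At (4, 5): MRS = 125/192.
So at (4, 5) the consumer would give up 125/192 units of y for one more unit of x.

MRS = 125/192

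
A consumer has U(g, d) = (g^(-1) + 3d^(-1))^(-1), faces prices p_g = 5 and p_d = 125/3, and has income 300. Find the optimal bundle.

For CES with ρ = -1, MRS = (1/3)·(d/g)^2.
Tangency: set MRS = p_g/p_d = 5/(125/3) = 3/25.
So (d/g)^2 = 9/25; taking the square root, d/g = 0.6, i.e. d = 0.6·g.
Substitute into the budget 5·g + (125/3)·d = 300: 30·g = 300, so g* = 10 and d* = 0.6·10 = 6.

g* = 10, d* = 6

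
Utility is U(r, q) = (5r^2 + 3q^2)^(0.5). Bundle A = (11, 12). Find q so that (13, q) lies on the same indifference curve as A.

U depends on (r, q) only through S = 5r^2 + 3q^2, so equal utility means equal S. At (11, 12): S = 1037.
With r = 13: 5·13^2 = 845, so 3q^2 = 1037 − 845 = 192, i.e. q^2 = 64.
Hence q = √64 = 8.
Check: U(13, 8) = 32.2025.

q = 8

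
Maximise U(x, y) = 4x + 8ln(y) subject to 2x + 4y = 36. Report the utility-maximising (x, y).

MU_x = 4, MU_y = 8/y.
MRS = 4 ÷ (8/y).
Tangency: set MRS = p_x/p_y = 2/4 = 0.5.
MRS depends only on y: 0.5·y = 0.5 ⇒ y* = 0.5/0.5 = 1.
From the budget, 2·x = 36 − 4·1 = 32, so x* = 16.

x* = 16, y* = 1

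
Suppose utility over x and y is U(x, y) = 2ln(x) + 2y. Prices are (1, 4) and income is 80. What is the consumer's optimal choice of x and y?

x* = 4, y* = 19

MU_x = 2/x, MU_y = 2.
MRS = 2/x ÷ 2.
Tangency: set MRS = p_x/p_y = 1/4 = 0.25.
MRS depends only on x: 1/x = 0.25 ⇒ x* = 1/0.25 = 4.
From the budget, 4·y = 80 − 1·4 = 76, so y* = 19.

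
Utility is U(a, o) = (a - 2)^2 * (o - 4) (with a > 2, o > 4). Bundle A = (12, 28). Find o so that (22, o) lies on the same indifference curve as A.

o = 10

U(12, 28) = 2400.
Set U(22, o) = 2400 and solve.
With a = 22: (22 − 2)^2 = 400, so (o − 4) = 2400/400 = 6.
So o = 4 + 6 = 10.
Check: U(22, 10) = 2400.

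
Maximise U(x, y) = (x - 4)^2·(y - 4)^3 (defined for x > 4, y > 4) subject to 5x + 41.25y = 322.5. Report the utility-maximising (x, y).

MU_x = 2·(x−4)·(y−4)^3, MU_y = 3·(x−4)^2·(y−4)^2.
MRS = (2/3)·(y−4)/(x−4).
Tangency: set MRS = p_x/p_y = 5/41.25 = 4/33.
So (2/3)·(y − 4)/(x − 4) = 4/33, i.e. (y − 4) = (2/11)·(x − 4).
Rewrite the budget in excess-of-subsistence terms: 5·(x − 4) + 41.25·(y − 4) = 322.5 − 5·4 − 41.25·4 = 137.5.
Substituting, 12.5·(x − 4) = 137.5, so x − 4 = 11 and x* = 15.
Then y − 4 = (2/11)·11 = 2, so y* = 6.

x* = 15, y* = 6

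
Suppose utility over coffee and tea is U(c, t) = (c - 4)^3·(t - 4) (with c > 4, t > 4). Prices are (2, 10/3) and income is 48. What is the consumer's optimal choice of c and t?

MU_c = 3·(c−4)^2·(t−4), MU_t = (c−4)^3.
MRS = (3/1)·(t−4)/(c−4).
Tangency: set MRS = p_c/p_t = 2/(10/3) = 0.6.
So (3/1)·(t − 4)/(c − 4) = 0.6, i.e. (t − 4) = 0.2·(c − 4).
Rewrite the budget in excess-of-subsistence terms: 2·(c − 4) + (10/3)·(t − 4) = 48 − 2·4 − (10/3)·4 = 80/3.
Substituting, (8/3)·(c − 4) = 80/3, so c − 4 = 10 and c* = 14.
Then t − 4 = 0.2·10 = 2, so t* = 6.

c* = 14, t* = 6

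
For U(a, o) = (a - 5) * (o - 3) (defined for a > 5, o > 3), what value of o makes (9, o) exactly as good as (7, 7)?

o = 5

U(7, 7) = 8.
Set U(9, o) = 8 and solve.
With a = 9: (9 − 5) = 4, so (o − 3) = 8/4 = 2.
So o = 3 + 2 = 5.
Check: U(9, 5) = 8.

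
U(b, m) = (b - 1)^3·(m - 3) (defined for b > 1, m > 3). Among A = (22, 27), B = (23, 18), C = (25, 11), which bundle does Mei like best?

Bundle A

Evaluate utility at each bundle:
U(A) = 222264.
U(B) = 159720.
U(C) = 110592.
Highest utility is A, so A ≻ B ≻ C.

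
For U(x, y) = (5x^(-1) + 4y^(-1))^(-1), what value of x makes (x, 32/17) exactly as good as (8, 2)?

x = 10

U depends on (x, y) only through S = 5x^(-1) + 4y^(-1), so equal utility means equal S. At (8, 2): S = 2.625.
With y = 32/17: 4·(32/17)^(-1) = 2.125, so 5x^(-1) = 2.625 − 2.125 = 0.5, i.e. x^(-1) = 0.1.
Hence x = 1/0.1 = 10.
Check: U(10, 32/17) = 0.381.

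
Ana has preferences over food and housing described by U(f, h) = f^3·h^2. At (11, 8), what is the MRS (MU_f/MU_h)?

MU_f = 3·f^2·h^2 and MU_h = 2·f^3·h.
MRS = MU_f/MU_h = (3/2)·h/f.
At (11, 8): MRS = 12/11.
That is, one extra unit of f is worth 12/11 units of h at the margin.

MRS = 12/11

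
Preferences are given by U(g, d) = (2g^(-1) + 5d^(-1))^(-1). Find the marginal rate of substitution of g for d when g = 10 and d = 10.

For CES with ρ = -1, MRS = (2/5)·(d/g)^2.
At (10, 10): MRS = 0.4.
The indifference curve has slope −0.4 at this bundle.

MRS = 0.4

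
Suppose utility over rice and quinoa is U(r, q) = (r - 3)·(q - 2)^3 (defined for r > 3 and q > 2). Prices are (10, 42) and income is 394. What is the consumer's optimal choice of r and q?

r* = 10, q* = 7

MU_r = (q−2)^3, MU_q = 3·(r−3)·(q−2)^2.
MRS = (1/3)·(q−2)/(r−3).
Tangency: set MRS = p_r/p_q = 10/42 = 5/21.
So (1/3)·(q − 2)/(r − 3) = 5/21, i.e. (q − 2) = (5/7)·(r − 3).
Rewrite the budget in excess-of-subsistence terms: 10·(r − 3) + 42·(q − 2) = 394 − 10·3 − 42·2 = 280.
Substituting, 40·(r − 3) = 280, so r − 3 = 7 and r* = 10.
Then q − 2 = (5/7)·7 = 5, so q* = 7.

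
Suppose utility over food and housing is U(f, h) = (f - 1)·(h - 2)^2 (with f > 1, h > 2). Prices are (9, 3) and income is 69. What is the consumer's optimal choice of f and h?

f* = 3, h* = 14

MU_f = (h−2)^2, MU_h = 2·(f−1)·(h−2).
MRS = (1/2)·(h−2)/(f−1).
Tangency: set MRS = p_f/p_h = 9/3 = 3.
So (1/2)·(h − 2)/(f − 1) = 3, i.e. (h − 2) = 6·(f − 1).
Rewrite the budget in excess-of-subsistence terms: 9·(f − 1) + 3·(h − 2) = 69 − 9·1 − 3·2 = 54.
Substituting, 27·(f − 1) = 54, so f − 1 = 2 and f* = 3.
Then h − 2 = 6·2 = 12, so h* = 14.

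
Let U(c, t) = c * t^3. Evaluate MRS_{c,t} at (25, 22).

MRS = 22/75

MU_c = t^3 and MU_t = 3·c·t^2.
MRS = MU_c/MU_t = (1/3)·t/c.
At (25, 22): MRS = 22/75.
So at (25, 22) the consumer would give up 22/75 units of t for one more unit of c.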